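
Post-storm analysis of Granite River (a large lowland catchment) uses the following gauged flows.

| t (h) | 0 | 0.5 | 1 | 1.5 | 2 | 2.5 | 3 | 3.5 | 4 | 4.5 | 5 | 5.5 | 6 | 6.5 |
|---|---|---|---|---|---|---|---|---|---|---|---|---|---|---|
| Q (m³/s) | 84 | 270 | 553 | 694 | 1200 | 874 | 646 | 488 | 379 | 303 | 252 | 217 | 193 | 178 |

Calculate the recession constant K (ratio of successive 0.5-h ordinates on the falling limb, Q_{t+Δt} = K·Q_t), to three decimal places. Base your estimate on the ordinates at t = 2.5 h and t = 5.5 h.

Using the recession-limb readings at t = 2.5 h and t = 5.5 h: Q falls from 874 to 217 m³/s over 6 intervals.
K = (Q₂/Q₁)^(1/6) = (217/874)^(1/6) = 0.793.

K ≈ 0.793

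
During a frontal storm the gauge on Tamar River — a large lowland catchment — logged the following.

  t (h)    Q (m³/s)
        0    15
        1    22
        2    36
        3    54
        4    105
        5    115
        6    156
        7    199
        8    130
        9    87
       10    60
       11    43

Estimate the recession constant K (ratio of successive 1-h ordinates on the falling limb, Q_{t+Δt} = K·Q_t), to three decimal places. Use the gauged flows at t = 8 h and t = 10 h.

Using the recession-limb readings at t = 8 h and t = 10 h: Q falls from 130 to 60 m³/s over 2 intervals.
K = (Q₂/Q₁)^(1/2) = (60/130)^(1/2) = 0.679.

K ≈ 0.679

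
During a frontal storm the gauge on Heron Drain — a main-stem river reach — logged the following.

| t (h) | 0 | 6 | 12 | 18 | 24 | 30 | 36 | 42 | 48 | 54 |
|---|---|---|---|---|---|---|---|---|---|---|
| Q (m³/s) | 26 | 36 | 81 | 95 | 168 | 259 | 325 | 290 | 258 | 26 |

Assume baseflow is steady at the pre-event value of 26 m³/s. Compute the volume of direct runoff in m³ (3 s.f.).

Direct-runoff ordinates (Q − Q_b): 0.0, 10.0, 55.0, 69.0, 142.0, 233.0, 299.0, 264.0, 232.0, 0.0 m³/s.
ΣQ_DR = 1304 m³/s.
With Δt = 6 h = 21600 s, V = ΣQ_DR · Δt = 1304 × 21600 = 2.82 × 10^7 m³.

V ≈ 2.82 × 10^7 m³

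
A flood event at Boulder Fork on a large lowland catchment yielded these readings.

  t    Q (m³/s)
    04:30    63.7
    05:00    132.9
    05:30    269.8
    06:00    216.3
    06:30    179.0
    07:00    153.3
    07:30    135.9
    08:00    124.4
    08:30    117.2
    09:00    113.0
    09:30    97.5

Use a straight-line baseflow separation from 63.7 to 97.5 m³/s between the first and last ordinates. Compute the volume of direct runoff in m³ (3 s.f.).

Direct-runoff ordinates (Q − Q_b): 0.00, 65.82, 199.34, 142.46, 101.78, 72.70, 51.92, 37.04, 26.46, 18.88, 0.00 m³/s.
ΣQ_DR = 716.4 m³/s.
With Δt = 0.5 h = 1800 s, V = ΣQ_DR · Δt = 716.4 × 1800 = 1.29 × 10^6 m³.

V ≈ 1.29 × 10^6 m³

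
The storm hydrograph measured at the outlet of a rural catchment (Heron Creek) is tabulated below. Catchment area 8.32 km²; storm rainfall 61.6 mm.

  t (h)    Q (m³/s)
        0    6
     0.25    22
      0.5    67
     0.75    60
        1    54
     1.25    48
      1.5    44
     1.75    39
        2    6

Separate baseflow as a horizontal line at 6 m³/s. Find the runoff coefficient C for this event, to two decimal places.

C ≈ 0.51

ΣQ_DR = 292.0 m³/s; V = ΣQ_DR·Δt = 2.628 × 10^5 m³.
Runoff depth d = V / A = 31.59 mm.
C = d / P = 31.59 / 61.6 = 0.51.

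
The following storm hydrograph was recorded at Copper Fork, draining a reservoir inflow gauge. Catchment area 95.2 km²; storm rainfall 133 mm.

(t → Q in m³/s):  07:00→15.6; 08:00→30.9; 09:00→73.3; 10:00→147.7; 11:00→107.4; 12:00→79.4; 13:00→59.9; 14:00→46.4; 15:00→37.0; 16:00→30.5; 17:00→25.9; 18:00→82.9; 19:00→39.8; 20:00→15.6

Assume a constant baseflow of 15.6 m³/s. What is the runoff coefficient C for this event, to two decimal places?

ΣQ_DR = 573.9 m³/s; V = ΣQ_DR·Δt = 2.066 × 10^6 m³.
Runoff depth d = V / A = 21.70 mm.
C = d / P = 21.70 / 133 = 0.16.

C ≈ 0.16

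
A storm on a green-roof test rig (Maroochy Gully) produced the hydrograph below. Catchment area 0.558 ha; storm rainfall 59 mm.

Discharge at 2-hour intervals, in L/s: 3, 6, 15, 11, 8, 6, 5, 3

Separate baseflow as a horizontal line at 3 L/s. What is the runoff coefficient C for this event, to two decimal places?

C ≈ 0.72

ΣQ_DR = 33.00 L/s; V = ΣQ_DR·Δt = 2.376 × 10^5 L.
Runoff depth d = V / A = 42.58 mm.
C = d / P = 42.58 / 59 = 0.72.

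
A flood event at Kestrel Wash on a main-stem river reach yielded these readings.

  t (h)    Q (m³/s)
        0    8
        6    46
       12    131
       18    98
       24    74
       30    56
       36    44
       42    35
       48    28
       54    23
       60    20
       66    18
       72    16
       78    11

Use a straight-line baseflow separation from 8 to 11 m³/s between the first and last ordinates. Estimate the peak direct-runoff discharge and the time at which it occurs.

Q_p = 122.54 m³/s at t = 12 h

Subtracting baseflow gives direct-runoff ordinates: 0.00, 37.77, 122.54, 89.31, 65.08, 46.85, 34.62, 25.38, 18.15, 12.92, 9.69, 7.46, 5.23, 0.00 m³/s.
The maximum is 122.54 m³/s, occurring at the reading for t = 12 h.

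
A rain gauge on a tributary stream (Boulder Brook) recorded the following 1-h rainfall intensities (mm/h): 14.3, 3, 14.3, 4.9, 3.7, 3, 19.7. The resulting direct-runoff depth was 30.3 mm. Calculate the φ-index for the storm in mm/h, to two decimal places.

φ ≈ 6.00 mm/h

Only the 3 blocks with intensity above φ contribute runoff: 14.3, 14.3, 19.7 mm/h.
Σ(I−φ)·Δt = d  ⇒  (14.3+14.3+19.7 − 3φ)·1 = 30.3
φ = (48.30 − 30.3/1) / 3 = 6.00 mm/h.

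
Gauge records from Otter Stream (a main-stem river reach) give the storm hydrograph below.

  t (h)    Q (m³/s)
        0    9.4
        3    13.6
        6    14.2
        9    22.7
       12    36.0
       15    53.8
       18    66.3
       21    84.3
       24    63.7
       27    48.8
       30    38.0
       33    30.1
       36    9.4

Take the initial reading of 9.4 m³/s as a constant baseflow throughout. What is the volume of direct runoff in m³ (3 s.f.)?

V ≈ 3.98 × 10^6 m³

Direct-runoff ordinates (Q − Q_b): 0.0, 4.2, 4.8, 13.3, 26.6, 44.4, 56.9, 74.9, 54.3, 39.4, 28.6, 20.7, 0.0 m³/s.
ΣQ_DR = 368.1 m³/s.
With Δt = 3 h = 10800 s, V = ΣQ_DR · Δt = 368.1 × 10800 = 3.98 × 10^6 m³.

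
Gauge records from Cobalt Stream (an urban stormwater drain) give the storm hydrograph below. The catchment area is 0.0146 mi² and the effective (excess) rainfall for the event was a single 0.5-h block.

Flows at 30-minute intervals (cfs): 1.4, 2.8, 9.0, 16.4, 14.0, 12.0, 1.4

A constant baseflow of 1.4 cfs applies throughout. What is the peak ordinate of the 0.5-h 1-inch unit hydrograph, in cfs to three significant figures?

U_p ≈ 5.99 cfs

Direct runoff: 0.0, 1.4, 7.6, 15.0, 12.6, 10.6, 0.0 cfs; ΣQ_DR = 47.20 cfs, peak = 15.0 cfs.
Runoff depth d = ΣQ_DR·Δt / A = 47.20 × 1800 / (0.0146 mi²) = 2.505 in.
The 1-inch UH is the DRH scaled by (1 in)/d, so U_p = 15.0 × 1/2.505 = 5.99 cfs.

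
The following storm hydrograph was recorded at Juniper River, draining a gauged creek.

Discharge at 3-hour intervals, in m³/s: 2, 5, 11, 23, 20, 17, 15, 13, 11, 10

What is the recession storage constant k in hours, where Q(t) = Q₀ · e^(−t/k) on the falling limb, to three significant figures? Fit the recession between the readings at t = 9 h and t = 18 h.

On the falling limb, Q drops from 23 to 15 m³/s between t = 9 h and t = 18 h (Δt = 9 h).
k = −Δt / ln(Q₂/Q₁) = −9 / ln(15/23) = 21.1 h.

k ≈ 21.1 h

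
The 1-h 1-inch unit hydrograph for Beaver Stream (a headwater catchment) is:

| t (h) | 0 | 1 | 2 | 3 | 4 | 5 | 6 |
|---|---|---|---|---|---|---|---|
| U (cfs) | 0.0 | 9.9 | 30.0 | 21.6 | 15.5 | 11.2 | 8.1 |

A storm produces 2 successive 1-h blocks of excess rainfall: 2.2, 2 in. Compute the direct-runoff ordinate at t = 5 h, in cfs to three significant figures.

Q ≈ 55.6 cfs

By discrete convolution, Q_j = Σ (P_i / 1 in) · U_{j−i}.
At t = 5 h (j=5): Q = (2.2/1)·11.2 + (2/1)·15.5 = 55.6 cfs.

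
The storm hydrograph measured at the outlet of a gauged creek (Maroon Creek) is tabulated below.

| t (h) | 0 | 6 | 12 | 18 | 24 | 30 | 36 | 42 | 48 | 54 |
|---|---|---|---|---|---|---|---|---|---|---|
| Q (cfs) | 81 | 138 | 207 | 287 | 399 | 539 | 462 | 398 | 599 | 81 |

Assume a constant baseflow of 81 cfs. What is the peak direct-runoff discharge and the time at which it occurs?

Q_p = 518.0 cfs at t = 48 h

Subtracting baseflow gives direct-runoff ordinates: 0.0, 57.0, 126.0, 206.0, 318.0, 458.0, 381.0, 317.0, 518.0, 0.0 cfs.
The maximum is 518.0 cfs, occurring at the reading for t = 48 h.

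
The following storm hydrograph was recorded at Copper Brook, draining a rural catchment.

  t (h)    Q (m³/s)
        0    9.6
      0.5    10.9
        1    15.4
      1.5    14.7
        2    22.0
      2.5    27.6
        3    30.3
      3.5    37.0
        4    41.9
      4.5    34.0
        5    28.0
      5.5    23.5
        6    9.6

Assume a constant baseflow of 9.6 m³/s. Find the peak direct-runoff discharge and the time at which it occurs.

Subtracting baseflow gives direct-runoff ordinates: 0.0, 1.3, 5.8, 5.1, 12.4, 18.0, 20.7, 27.4, 32.3, 24.4, 18.4, 13.9, 0.0 m³/s.
The maximum is 32.3 m³/s, occurring at the reading for t = 4 h.

Q_p = 32.3 m³/s at t = 4 h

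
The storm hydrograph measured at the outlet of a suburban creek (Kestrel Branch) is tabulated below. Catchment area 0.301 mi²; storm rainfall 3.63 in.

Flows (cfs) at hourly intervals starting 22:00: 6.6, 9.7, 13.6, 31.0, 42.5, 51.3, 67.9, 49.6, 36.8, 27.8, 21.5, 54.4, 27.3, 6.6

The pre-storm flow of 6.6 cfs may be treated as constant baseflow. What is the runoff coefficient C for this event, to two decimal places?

ΣQ_DR = 354.2 cfs; V = ΣQ_DR·Δt = 1.275 × 10^6 ft³.
Runoff depth d = V / A = 1.823 in.
C = d / P = 1.823 / 3.63 = 0.50.

C ≈ 0.50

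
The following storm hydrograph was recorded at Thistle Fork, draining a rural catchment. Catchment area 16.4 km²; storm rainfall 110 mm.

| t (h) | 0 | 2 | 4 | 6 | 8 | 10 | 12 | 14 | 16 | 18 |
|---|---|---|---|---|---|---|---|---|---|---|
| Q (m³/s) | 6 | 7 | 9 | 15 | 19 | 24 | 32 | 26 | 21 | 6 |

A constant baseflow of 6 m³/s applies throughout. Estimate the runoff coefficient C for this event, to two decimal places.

C ≈ 0.42

ΣQ_DR = 105.0 m³/s; V = ΣQ_DR·Δt = 7.560 × 10^5 m³.
Runoff depth d = V / A = 46.10 mm.
C = d / P = 46.10 / 110 = 0.42.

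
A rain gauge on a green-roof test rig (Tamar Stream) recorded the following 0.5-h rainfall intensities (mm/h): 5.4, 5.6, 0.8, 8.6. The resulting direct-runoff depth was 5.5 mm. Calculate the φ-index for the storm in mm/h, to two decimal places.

φ ≈ 2.87 mm/h

Only the 3 blocks with intensity above φ contribute runoff: 5.4, 5.6, 8.6 mm/h.
Σ(I−φ)·Δt = d  ⇒  (5.4+5.6+8.6 − 3φ)·0.5 = 5.5
φ = (19.60 − 5.5/0.5) / 3 = 2.87 mm/h.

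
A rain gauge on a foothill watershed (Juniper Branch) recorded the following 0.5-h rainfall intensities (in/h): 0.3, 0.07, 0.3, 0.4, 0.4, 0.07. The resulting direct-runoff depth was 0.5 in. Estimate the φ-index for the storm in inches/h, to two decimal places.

Only the 4 blocks with intensity above φ contribute runoff: 0.3, 0.3, 0.4, 0.4 in/h.
Σ(I−φ)·Δt = d  ⇒  (0.3+0.3+0.4+0.4 − 4φ)·0.5 = 0.5
φ = (1.400 − 0.5/0.5) / 4 = 0.10 in/h.

φ ≈ 0.10 in/h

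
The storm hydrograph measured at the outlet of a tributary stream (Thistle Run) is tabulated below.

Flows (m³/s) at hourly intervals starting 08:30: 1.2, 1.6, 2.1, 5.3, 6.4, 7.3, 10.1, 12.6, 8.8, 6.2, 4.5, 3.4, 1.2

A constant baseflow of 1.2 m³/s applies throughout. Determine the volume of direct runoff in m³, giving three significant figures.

V ≈ 1.98 × 10^5 m³

Direct-runoff ordinates (Q − Q_b): 0.0, 0.4, 0.9, 4.1, 5.2, 6.1, 8.9, 11.4, 7.6, 5.0, 3.3, 2.2, 0.0 m³/s.
ΣQ_DR = 55.10 m³/s.
With Δt = 1 h = 3600 s, V = ΣQ_DR · Δt = 55.10 × 3600 = 1.98 × 10^5 m³.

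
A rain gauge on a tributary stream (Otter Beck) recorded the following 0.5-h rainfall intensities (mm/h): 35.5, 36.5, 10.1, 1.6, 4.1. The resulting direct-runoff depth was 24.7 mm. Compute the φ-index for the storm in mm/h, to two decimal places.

φ ≈ 11.30 mm/h

Only the 2 blocks with intensity above φ contribute runoff: 35.5, 36.5 mm/h.
Σ(I−φ)·Δt = d  ⇒  (35.5+36.5 − 2φ)·0.5 = 24.7
φ = (72.00 − 24.7/0.5) / 2 = 11.30 mm/h.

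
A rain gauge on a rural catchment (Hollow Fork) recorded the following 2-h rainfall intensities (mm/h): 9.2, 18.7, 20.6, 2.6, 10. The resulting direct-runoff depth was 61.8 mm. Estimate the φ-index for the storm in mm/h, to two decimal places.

φ ≈ 6.90 mm/h

Only the 4 blocks with intensity above φ contribute runoff: 9.2, 18.7, 20.6, 10 mm/h.
Σ(I−φ)·Δt = d  ⇒  (9.2+18.7+20.6+10 − 4φ)·2 = 61.8
φ = (58.50 − 61.8/2) / 4 = 6.90 mm/h.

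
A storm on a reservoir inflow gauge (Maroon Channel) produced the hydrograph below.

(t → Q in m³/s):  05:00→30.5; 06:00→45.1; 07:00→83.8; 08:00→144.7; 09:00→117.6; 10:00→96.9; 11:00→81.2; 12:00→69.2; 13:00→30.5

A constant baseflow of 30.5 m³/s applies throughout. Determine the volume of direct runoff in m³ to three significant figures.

V ≈ 1.53 × 10^6 m³

Direct-runoff ordinates (Q − Q_b): 0.0, 14.6, 53.3, 114.2, 87.1, 66.4, 50.7, 38.7, 0.0 m³/s.
ΣQ_DR = 425.0 m³/s.
With Δt = 1 h = 3600 s, V = ΣQ_DR · Δt = 425.0 × 3600 = 1.53 × 10^6 m³.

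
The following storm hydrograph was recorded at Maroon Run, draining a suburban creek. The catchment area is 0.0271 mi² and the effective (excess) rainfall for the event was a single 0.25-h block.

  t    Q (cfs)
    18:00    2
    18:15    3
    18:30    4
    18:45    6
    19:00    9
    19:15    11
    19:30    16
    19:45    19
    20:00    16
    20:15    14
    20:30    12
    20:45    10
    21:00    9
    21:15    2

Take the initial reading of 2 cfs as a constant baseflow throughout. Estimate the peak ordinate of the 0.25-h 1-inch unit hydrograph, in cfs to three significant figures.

U_p ≈ 11.3 cfs

Direct runoff: 0.0, 1.0, 2.0, 4.0, 7.0, 9.0, 14.0, 17.0, 14.0, 12.0, 10.0, 8.0, 7.0, 0.0 cfs; ΣQ_DR = 105.0 cfs, peak = 17.0 cfs.
Runoff depth d = ΣQ_DR·Δt / A = 105.0 × 900 / (0.0271 mi²) = 1.501 in.
The 1-inch UH is the DRH scaled by (1 in)/d, so U_p = 17.0 × 1/1.501 = 11.3 cfs.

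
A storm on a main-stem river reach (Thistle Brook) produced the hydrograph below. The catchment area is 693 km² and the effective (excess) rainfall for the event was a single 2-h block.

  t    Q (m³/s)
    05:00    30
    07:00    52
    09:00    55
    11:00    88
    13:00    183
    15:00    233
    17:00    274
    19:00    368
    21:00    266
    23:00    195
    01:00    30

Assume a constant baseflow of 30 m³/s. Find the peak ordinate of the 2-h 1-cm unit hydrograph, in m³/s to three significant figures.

U_p ≈ 225 m³/s

Direct runoff: 0.0, 22.0, 25.0, 58.0, 153.0, 203.0, 244.0, 338.0, 236.0, 165.0, 0.0 m³/s; ΣQ_DR = 1444 m³/s, peak = 338.0 m³/s.
Runoff depth d = ΣQ_DR·Δt / A = 1444 × 7200 / (693 km²) = 15.00 mm.
The 1-cm UH is the DRH scaled by (10 mm)/d, so U_p = 338.0 × 10/15.00 = 225 m³/s.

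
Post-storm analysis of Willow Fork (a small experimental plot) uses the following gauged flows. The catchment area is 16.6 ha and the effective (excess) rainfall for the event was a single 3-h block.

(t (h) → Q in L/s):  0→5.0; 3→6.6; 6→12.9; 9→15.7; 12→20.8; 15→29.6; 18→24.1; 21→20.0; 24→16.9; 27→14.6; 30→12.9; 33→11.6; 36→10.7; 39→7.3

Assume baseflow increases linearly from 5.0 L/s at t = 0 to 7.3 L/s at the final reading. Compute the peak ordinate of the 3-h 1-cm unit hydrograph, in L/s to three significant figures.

U_p ≈ 29.7 L/s

Direct runoff: 0.00, 1.42, 7.55, 10.17, 15.09, 23.72, 18.04, 13.76, 10.48, 8.01, 6.13, 4.65, 3.58, 0.00 L/s; ΣQ_DR = 122.6 L/s, peak = 23.72 L/s.
Runoff depth d = ΣQ_DR·Δt / A = 122.6 × 10800 / (16.6 ha) = 7.976 mm.
The 1-cm UH is the DRH scaled by (10 mm)/d, so U_p = 23.72 × 10/7.976 = 29.7 L/s.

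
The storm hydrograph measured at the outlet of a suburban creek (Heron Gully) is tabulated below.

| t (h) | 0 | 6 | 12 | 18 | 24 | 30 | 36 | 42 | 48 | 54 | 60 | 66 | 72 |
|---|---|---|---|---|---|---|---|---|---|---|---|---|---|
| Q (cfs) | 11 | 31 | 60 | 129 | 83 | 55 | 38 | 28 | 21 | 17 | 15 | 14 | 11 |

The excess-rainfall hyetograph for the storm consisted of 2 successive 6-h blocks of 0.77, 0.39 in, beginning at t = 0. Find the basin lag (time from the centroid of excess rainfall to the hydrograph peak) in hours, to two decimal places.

Centroid of excess rainfall: t_c = Σ P_i·t̄_i / ΣP_i = 5.0172 h (block centres at 3, 9 h).
Hydrograph peak occurs at t = 18 h, so basin lag t_L = 18 − 5.0172 = 12.98 h.

t_L ≈ 12.98 h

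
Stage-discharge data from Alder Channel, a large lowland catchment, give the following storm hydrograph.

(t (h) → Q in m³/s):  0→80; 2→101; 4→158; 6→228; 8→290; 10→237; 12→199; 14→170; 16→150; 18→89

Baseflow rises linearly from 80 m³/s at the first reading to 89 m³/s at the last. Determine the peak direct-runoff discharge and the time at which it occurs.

Q_p = 206.00 m³/s at t = 8 h

Subtracting baseflow gives direct-runoff ordinates: 0.00, 20.00, 76.00, 145.00, 206.00, 152.00, 113.00, 83.00, 62.00, 0.00 m³/s.
The maximum is 206.00 m³/s, occurring at the reading for t = 8 h.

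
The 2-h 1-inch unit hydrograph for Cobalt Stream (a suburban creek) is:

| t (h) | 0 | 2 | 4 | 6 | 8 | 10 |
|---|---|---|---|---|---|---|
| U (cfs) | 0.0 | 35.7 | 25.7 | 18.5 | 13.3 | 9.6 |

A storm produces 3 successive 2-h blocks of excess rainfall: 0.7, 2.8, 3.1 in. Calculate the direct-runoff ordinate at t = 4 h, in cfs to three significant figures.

Q ≈ 118 cfs

By discrete convolution, Q_j = Σ (P_i / 1 in) · U_{j−i}.
At t = 4 h (j=2): Q = (0.7/1)·25.7 + (2.8/1)·35.7 + (3.1/1)·0.0 = 118 cfs.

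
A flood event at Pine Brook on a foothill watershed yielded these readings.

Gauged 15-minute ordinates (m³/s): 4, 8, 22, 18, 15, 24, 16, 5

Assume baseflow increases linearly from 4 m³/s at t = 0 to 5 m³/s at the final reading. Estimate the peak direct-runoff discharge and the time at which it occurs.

Q_p = 19.29 m³/s at t = 1.25 h

Subtracting baseflow gives direct-runoff ordinates: 0.00, 3.86, 17.71, 13.57, 10.43, 19.29, 11.14, 0.00 m³/s.
The maximum is 19.29 m³/s, occurring at the reading for t = 1.25 h.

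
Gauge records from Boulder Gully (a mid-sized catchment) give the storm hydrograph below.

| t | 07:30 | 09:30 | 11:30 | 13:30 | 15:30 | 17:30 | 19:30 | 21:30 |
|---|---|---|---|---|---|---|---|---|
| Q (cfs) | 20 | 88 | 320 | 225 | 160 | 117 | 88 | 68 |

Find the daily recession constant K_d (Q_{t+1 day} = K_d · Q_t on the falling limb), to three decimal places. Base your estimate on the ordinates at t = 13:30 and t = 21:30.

K_d ≈ 0.028

Between t = 13:30 and t = 21:30 the flow falls from 225 to 68 cfs over 4×2 h = 8 h.
Per-interval ratio K = (68/225)^(1/4) = 0.7414; K_d = K^(24/2) = 0.028.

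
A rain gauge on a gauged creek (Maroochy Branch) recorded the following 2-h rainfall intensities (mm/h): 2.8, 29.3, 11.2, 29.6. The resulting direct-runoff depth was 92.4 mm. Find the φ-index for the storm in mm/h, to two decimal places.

φ ≈ 7.97 mm/h

Only the 3 blocks with intensity above φ contribute runoff: 29.3, 11.2, 29.6 mm/h.
Σ(I−φ)·Δt = d  ⇒  (29.3+11.2+29.6 − 3φ)·2 = 92.4
φ = (70.10 − 92.4/2) / 3 = 7.97 mm/h.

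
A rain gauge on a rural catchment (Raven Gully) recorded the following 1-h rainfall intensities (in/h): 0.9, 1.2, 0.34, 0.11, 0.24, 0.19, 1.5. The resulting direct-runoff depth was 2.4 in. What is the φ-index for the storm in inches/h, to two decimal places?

φ ≈ 0.40 in/h

Only the 3 blocks with intensity above φ contribute runoff: 0.9, 1.2, 1.5 in/h.
Σ(I−φ)·Δt = d  ⇒  (0.9+1.2+1.5 − 3φ)·1 = 2.4
φ = (3.600 − 2.4/1) / 3 = 0.40 in/h.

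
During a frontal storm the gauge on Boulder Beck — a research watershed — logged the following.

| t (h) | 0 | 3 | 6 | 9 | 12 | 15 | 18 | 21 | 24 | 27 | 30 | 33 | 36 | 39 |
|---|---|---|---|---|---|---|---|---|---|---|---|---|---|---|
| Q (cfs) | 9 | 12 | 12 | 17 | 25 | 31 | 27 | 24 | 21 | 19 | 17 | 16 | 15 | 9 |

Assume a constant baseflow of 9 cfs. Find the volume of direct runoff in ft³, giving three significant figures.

V ≈ 1.38 × 10^6 ft³

Direct-runoff ordinates (Q − Q_b): 0.0, 3.0, 3.0, 8.0, 16.0, 22.0, 18.0, 15.0, 12.0, 10.0, 8.0, 7.0, 6.0, 0.0 cfs.
ΣQ_DR = 128.0 cfs.
With Δt = 3 h = 10800 s, V = ΣQ_DR · Δt = 128.0 × 10800 = 1.38 × 10^6 ft³.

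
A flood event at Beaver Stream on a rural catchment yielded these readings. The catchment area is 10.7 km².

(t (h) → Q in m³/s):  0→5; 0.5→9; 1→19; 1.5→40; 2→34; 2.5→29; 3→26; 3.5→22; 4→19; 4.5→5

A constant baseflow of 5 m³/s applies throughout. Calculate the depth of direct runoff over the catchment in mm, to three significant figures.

d ≈ 26.6 mm

Direct runoff: 0.0, 4.0, 14.0, 35.0, 29.0, 24.0, 21.0, 17.0, 14.0, 0.0 m³/s; ΣQ_DR = 158.0 m³/s.
V = ΣQ_DR · Δt = 158.0 × 1800 s = 2.844 × 10^5 m³.
Over A = 10.7 km², depth = V / A = 26.6 mm.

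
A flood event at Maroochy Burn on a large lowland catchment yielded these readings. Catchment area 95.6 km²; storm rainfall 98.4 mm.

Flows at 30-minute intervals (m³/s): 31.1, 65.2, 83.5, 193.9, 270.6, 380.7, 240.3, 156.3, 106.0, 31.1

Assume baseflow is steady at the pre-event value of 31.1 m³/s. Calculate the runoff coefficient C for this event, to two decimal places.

ΣQ_DR = 1248 m³/s; V = ΣQ_DR·Δt = 2.246 × 10^6 m³.
Runoff depth d = V / A = 23.49 mm.
C = d / P = 23.49 / 98.4 = 0.24.

C ≈ 0.24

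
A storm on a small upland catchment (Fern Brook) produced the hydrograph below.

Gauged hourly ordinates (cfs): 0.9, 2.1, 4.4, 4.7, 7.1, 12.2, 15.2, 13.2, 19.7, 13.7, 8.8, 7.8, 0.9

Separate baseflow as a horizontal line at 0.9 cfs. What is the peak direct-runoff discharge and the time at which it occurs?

Q_p = 18.8 cfs at t = 8 h

Subtracting baseflow gives direct-runoff ordinates: 0.0, 1.2, 3.5, 3.8, 6.2, 11.3, 14.3, 12.3, 18.8, 12.8, 7.9, 6.9, 0.0 cfs.
The maximum is 18.8 cfs, occurring at the reading for t = 8 h.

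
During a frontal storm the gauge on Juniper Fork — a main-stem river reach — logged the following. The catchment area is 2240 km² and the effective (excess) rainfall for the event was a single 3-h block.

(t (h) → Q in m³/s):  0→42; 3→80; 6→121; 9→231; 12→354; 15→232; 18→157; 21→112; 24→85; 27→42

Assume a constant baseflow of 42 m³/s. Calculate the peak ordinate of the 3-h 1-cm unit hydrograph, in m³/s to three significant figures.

U_p ≈ 625 m³/s

Direct runoff: 0.0, 38.0, 79.0, 189.0, 312.0, 190.0, 115.0, 70.0, 43.0, 0.0 m³/s; ΣQ_DR = 1036 m³/s, peak = 312.0 m³/s.
Runoff depth d = ΣQ_DR·Δt / A = 1036 × 10800 / (2240 km²) = 4.995 mm.
The 1-cm UH is the DRH scaled by (10 mm)/d, so U_p = 312.0 × 10/4.995 = 625 m³/s.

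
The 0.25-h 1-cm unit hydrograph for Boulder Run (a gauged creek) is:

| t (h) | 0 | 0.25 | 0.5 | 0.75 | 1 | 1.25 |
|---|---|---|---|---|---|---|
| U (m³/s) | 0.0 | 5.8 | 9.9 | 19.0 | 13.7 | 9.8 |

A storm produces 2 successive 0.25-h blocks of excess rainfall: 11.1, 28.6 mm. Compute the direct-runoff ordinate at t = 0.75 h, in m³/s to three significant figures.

Q ≈ 49.4 m³/s

By discrete convolution, Q_j = Σ (P_i / 10 mm) · U_{j−i}.
At t = 0.75 h (j=3): Q = (11.1/10)·19.0 + (28.6/10)·9.9 = 49.4 m³/s.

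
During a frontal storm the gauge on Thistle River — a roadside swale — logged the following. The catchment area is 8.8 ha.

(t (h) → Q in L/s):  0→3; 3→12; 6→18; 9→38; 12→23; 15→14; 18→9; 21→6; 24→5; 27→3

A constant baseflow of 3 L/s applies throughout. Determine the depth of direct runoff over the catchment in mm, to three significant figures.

d ≈ 12.4 mm

Direct runoff: 0.0, 9.0, 15.0, 35.0, 20.0, 11.0, 6.0, 3.0, 2.0, 0.0 L/s; ΣQ_DR = 101.0 L/s.
V = ΣQ_DR · Δt = 101.0 × 10800 s = 1.091 × 10^6 L.
Over A = 8.8 ha, depth = V / A = 12.4 mm.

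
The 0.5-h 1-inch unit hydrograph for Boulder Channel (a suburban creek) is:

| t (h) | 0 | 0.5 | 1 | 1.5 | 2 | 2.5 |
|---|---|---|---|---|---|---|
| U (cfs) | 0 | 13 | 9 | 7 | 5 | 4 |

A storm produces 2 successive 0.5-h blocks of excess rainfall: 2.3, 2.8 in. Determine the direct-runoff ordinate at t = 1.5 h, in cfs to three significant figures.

Q ≈ 41.3 cfs

By discrete convolution, Q_j = Σ (P_i / 1 in) · U_{j−i}.
At t = 1.5 h (j=3): Q = (2.3/1)·7 + (2.8/1)·9 = 41.3 cfs.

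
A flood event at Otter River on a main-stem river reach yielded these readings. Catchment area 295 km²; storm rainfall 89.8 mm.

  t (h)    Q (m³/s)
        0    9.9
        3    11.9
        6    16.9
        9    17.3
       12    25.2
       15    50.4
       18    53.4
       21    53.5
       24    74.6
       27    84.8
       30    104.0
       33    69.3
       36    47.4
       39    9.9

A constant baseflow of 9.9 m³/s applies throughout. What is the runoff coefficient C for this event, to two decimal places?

ΣQ_DR = 489.9 m³/s; V = ΣQ_DR·Δt = 5.291 × 10^6 m³.
Runoff depth d = V / A = 17.94 mm.
C = d / P = 17.94 / 89.8 = 0.20.

C ≈ 0.20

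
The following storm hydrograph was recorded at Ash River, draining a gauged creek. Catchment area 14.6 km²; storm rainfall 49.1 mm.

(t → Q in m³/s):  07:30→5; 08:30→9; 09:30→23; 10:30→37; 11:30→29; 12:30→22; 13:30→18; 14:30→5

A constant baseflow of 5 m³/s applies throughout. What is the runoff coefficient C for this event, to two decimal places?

C ≈ 0.54

ΣQ_DR = 108.0 m³/s; V = ΣQ_DR·Δt = 3.888 × 10^5 m³.
Runoff depth d = V / A = 26.63 mm.
C = d / P = 26.63 / 49.1 = 0.54.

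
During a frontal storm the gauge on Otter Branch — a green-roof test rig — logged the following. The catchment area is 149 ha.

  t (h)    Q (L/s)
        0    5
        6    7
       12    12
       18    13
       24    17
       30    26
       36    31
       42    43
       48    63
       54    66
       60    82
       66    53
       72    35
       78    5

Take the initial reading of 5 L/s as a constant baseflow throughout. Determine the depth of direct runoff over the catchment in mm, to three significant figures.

Direct runoff: 0.0, 2.0, 7.0, 8.0, 12.0, 21.0, 26.0, 38.0, 58.0, 61.0, 77.0, 48.0, 30.0, 0.0 L/s; ΣQ_DR = 388.0 L/s.
V = ΣQ_DR · Δt = 388.0 × 21600 s = 8.381 × 10^6 L.
Over A = 149 ha, depth = V / A = 5.62 mm.

d ≈ 5.62 mm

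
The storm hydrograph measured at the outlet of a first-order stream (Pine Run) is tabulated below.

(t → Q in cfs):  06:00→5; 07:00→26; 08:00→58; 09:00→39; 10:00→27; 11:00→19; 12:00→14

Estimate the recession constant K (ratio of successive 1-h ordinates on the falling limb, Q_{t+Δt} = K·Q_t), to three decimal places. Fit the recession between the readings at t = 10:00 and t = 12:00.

Using the recession-limb readings at t = 10:00 and t = 12:00: Q falls from 27 to 14 cfs over 2 intervals.
K = (Q₂/Q₁)^(1/2) = (14/27)^(1/2) = 0.720.

K ≈ 0.720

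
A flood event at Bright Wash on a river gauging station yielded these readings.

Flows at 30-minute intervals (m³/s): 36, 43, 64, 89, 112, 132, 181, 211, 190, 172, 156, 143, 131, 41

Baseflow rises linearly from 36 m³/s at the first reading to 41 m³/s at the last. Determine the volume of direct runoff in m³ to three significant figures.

V ≈ 2.09 × 10^6 m³

Direct-runoff ordinates (Q − Q_b): 0.00, 6.62, 27.23, 51.85, 74.46, 94.08, 142.69, 172.31, 150.92, 132.54, 116.15, 102.77, 90.38, 0.00 m³/s.
ΣQ_DR = 1162 m³/s.
With Δt = 0.5 h = 1800 s, V = ΣQ_DR · Δt = 1162 × 1800 = 2.09 × 10^6 m³.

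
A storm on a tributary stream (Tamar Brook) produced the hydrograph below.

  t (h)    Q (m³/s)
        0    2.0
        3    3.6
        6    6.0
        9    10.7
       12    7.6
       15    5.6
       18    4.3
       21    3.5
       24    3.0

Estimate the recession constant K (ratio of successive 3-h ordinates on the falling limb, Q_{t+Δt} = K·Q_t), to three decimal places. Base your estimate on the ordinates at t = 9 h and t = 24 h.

Using the recession-limb readings at t = 9 h and t = 24 h: Q falls from 10.7 to 3.0 m³/s over 5 intervals.
K = (Q₂/Q₁)^(1/5) = (3.0/10.7)^(1/5) = 0.775.

K ≈ 0.775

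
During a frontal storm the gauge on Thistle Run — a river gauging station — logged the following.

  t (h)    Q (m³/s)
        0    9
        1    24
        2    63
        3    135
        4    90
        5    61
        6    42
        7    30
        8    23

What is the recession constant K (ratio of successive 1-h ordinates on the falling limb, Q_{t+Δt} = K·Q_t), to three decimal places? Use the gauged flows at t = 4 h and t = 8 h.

K ≈ 0.711

Using the recession-limb readings at t = 4 h and t = 8 h: Q falls from 90 to 23 m³/s over 4 intervals.
K = (Q₂/Q₁)^(1/4) = (23/90)^(1/4) = 0.711.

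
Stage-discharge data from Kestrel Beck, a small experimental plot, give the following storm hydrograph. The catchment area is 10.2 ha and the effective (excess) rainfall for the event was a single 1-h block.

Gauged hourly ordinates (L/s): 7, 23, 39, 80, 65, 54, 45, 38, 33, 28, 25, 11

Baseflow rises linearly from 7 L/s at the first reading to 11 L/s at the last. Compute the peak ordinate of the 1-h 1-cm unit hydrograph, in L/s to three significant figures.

U_p ≈ 59.9 L/s

Direct runoff: 0.00, 15.64, 31.27, 71.91, 56.55, 45.18, 35.82, 28.45, 23.09, 17.73, 14.36, 0.00 L/s; ΣQ_DR = 340.0 L/s, peak = 71.91 L/s.
Runoff depth d = ΣQ_DR·Δt / A = 340.0 × 3600 / (10.2 ha) = 12.00 mm.
The 1-cm UH is the DRH scaled by (10 mm)/d, so U_p = 71.91 × 10/12.00 = 59.9 L/s.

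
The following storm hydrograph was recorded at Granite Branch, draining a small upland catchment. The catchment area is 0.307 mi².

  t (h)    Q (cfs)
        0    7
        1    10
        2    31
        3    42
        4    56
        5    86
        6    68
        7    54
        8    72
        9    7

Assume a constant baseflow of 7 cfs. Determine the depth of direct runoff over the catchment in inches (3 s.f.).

d ≈ 1.83 in

Direct runoff: 0.0, 3.0, 24.0, 35.0, 49.0, 79.0, 61.0, 47.0, 65.0, 0.0 cfs; ΣQ_DR = 363.0 cfs.
V = ΣQ_DR · Δt = 363.0 × 3600 s = 1.307 × 10^6 ft³.
Over A = 0.307 mi², depth = V / A = 1.83 in.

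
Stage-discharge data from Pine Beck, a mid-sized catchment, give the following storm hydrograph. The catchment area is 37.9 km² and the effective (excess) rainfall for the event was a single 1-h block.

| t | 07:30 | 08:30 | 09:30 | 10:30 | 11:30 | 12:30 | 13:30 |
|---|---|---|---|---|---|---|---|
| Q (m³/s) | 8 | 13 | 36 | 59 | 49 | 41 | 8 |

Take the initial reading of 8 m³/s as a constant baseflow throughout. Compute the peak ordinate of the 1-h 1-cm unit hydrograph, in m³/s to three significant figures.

Direct runoff: 0.0, 5.0, 28.0, 51.0, 41.0, 33.0, 0.0 m³/s; ΣQ_DR = 158.0 m³/s, peak = 51.0 m³/s.
Runoff depth d = ΣQ_DR·Δt / A = 158.0 × 3600 / (37.9 km²) = 15.01 mm.
The 1-cm UH is the DRH scaled by (10 mm)/d, so U_p = 51.0 × 10/15.01 = 34.0 m³/s.

U_p ≈ 34.0 m³/s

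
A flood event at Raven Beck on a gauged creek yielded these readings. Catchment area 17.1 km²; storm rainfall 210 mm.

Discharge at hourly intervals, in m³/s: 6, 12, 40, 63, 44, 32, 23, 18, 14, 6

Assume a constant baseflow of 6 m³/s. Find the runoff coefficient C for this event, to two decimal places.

C ≈ 0.20

ΣQ_DR = 198.0 m³/s; V = ΣQ_DR·Δt = 7.128 × 10^5 m³.
Runoff depth d = V / A = 41.68 mm.
C = d / P = 41.68 / 210 = 0.20.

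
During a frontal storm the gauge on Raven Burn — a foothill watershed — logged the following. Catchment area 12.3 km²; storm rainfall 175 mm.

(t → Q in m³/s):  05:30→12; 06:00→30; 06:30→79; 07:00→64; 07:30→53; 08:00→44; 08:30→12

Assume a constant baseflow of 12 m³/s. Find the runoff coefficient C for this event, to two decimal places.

ΣQ_DR = 210.0 m³/s; V = ΣQ_DR·Δt = 3.780 × 10^5 m³.
Runoff depth d = V / A = 30.73 mm.
C = d / P = 30.73 / 175 = 0.18.

C ≈ 0.18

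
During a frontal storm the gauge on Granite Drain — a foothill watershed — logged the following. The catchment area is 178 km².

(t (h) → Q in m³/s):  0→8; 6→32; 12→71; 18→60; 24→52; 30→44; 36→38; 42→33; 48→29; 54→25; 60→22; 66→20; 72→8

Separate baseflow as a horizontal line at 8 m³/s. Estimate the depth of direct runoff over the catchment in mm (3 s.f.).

Direct runoff: 0.0, 24.0, 63.0, 52.0, 44.0, 36.0, 30.0, 25.0, 21.0, 17.0, 14.0, 12.0, 0.0 m³/s; ΣQ_DR = 338.0 m³/s.
V = ΣQ_DR · Δt = 338.0 × 21600 s = 7.301 × 10^6 m³.
Over A = 178 km², depth = V / A = 41.0 mm.

d ≈ 41.0 mm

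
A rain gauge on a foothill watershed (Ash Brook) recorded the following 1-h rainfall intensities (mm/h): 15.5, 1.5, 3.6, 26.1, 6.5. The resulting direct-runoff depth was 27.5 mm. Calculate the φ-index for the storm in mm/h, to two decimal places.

φ ≈ 7.05 mm/h

Only the 2 blocks with intensity above φ contribute runoff: 15.5, 26.1 mm/h.
Σ(I−φ)·Δt = d  ⇒  (15.5+26.1 − 2φ)·1 = 27.5
φ = (41.60 − 27.5/1) / 2 = 7.05 mm/h.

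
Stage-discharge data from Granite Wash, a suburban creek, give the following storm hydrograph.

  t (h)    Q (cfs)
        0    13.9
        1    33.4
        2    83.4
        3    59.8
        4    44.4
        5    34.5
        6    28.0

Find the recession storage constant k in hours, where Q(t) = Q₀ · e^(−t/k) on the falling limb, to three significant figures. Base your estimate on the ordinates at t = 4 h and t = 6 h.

k ≈ 4.34 h

On the falling limb, Q drops from 44.4 to 28.0 cfs between t = 4 h and t = 6 h (Δt = 2 h).
k = −Δt / ln(Q₂/Q₁) = −2 / ln(28.0/44.4) = 4.34 h.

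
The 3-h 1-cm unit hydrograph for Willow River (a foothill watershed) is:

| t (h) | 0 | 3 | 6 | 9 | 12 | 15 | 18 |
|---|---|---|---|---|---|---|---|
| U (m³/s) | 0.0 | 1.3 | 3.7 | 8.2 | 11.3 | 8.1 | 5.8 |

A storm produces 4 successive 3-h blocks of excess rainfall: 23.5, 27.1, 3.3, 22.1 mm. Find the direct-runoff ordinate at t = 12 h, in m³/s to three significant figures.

By discrete convolution, Q_j = Σ (P_i / 10 mm) · U_{j−i}.
At t = 12 h (j=4): Q = (23.5/10)·11.3 + (27.1/10)·8.2 + (3.3/10)·3.7 + (22.1/10)·1.3 = 52.9 m³/s.

Q ≈ 52.9 m³/s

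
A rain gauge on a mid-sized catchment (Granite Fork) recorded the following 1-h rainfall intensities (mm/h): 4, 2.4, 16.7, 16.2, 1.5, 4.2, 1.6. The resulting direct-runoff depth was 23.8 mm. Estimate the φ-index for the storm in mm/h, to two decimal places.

Only the 2 blocks with intensity above φ contribute runoff: 16.7, 16.2 mm/h.
Σ(I−φ)·Δt = d  ⇒  (16.7+16.2 − 2φ)·1 = 23.8
φ = (32.90 − 23.8/1) / 2 = 4.55 mm/h.

φ ≈ 4.55 mm/h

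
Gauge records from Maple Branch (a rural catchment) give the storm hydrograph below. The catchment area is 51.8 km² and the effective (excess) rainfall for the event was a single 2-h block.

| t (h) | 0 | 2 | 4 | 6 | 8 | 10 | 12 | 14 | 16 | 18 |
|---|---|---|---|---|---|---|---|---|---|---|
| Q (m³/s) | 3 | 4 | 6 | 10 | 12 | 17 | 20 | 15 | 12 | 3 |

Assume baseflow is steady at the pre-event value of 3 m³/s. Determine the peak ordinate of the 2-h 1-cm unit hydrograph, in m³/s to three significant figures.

Direct runoff: 0.0, 1.0, 3.0, 7.0, 9.0, 14.0, 17.0, 12.0, 9.0, 0.0 m³/s; ΣQ_DR = 72.00 m³/s, peak = 17.0 m³/s.
Runoff depth d = ΣQ_DR·Δt / A = 72.00 × 7200 / (51.8 km²) = 10.01 mm.
The 1-cm UH is the DRH scaled by (10 mm)/d, so U_p = 17.0 × 10/10.01 = 17.0 m³/s.

U_p ≈ 17.0 m³/s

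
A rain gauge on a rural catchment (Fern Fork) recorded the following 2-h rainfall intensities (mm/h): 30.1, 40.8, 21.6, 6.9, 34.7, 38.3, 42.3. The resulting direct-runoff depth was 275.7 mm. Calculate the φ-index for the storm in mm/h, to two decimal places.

φ ≈ 11.66 mm/h

Only the 6 blocks with intensity above φ contribute runoff: 30.1, 40.8, 21.6, 34.7, 38.3, 42.3 mm/h.
Σ(I−φ)·Δt = d  ⇒  (30.1+40.8+21.6+34.7+38.3+42.3 − 6φ)·2 = 275.7
φ = (207.8 − 275.7/2) / 6 = 11.66 mm/h.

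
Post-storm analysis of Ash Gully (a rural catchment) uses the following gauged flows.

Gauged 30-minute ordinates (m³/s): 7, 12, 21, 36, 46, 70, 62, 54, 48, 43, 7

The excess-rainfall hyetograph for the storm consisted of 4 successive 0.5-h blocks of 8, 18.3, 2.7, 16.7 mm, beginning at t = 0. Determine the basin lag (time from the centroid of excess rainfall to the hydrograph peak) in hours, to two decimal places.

t_L ≈ 1.44 h

Centroid of excess rainfall: t_c = Σ P_i·t̄_i / ΣP_i = 1.0574 h (block centres at 0.25, 0.75, 1.25, 1.75 h).
Hydrograph peak occurs at t = 2.5 h, so basin lag t_L = 2.5 − 1.0574 = 1.44 h.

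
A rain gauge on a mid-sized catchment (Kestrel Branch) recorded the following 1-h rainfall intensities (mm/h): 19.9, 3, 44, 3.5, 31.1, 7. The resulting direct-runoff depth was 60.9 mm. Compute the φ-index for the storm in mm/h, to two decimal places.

Only the 3 blocks with intensity above φ contribute runoff: 19.9, 44, 31.1 mm/h.
Σ(I−φ)·Δt = d  ⇒  (19.9+44+31.1 − 3φ)·1 = 60.9
φ = (95.00 − 60.9/1) / 3 = 11.37 mm/h.

φ ≈ 11.37 mm/h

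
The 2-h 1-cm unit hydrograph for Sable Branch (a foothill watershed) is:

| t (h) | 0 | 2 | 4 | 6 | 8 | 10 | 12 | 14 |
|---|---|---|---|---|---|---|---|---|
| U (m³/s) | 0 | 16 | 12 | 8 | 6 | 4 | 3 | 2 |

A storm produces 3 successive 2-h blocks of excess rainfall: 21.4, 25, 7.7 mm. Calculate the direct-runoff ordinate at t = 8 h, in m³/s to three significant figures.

By discrete convolution, Q_j = Σ (P_i / 10 mm) · U_{j−i}.
At t = 8 h (j=4): Q = (21.4/10)·6 + (25/10)·8 + (7.7/10)·12 = 42.1 m³/s.

Q ≈ 42.1 m³/s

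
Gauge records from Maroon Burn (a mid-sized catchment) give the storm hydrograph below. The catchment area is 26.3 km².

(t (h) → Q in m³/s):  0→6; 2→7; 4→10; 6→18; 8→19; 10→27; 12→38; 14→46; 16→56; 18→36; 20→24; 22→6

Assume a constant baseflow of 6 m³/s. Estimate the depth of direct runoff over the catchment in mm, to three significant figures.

Direct runoff: 0.0, 1.0, 4.0, 12.0, 13.0, 21.0, 32.0, 40.0, 50.0, 30.0, 18.0, 0.0 m³/s; ΣQ_DR = 221.0 m³/s.
V = ΣQ_DR · Δt = 221.0 × 7200 s = 1.591 × 10^6 m³.
Over A = 26.3 km², depth = V / A = 60.5 mm.

d ≈ 60.5 mm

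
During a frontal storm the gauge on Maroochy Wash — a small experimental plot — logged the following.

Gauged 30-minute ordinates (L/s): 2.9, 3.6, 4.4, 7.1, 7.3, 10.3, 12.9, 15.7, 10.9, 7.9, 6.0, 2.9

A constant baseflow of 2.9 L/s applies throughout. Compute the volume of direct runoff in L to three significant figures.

Direct-runoff ordinates (Q − Q_b): 0.0, 0.7, 1.5, 4.2, 4.4, 7.4, 10.0, 12.8, 8.0, 5.0, 3.1, 0.0 L/s.
ΣQ_DR = 57.10 L/s.
With Δt = 0.5 h = 1800 s, V = ΣQ_DR · Δt = 57.10 × 1800 = 1.03 × 10^5 L.

V ≈ 1.03 × 10^5 L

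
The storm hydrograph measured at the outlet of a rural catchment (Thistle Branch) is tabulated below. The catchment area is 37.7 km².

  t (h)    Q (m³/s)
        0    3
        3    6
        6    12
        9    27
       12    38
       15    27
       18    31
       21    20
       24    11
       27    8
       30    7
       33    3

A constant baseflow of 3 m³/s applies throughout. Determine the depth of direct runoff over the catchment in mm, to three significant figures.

d ≈ 45.0 mm

Direct runoff: 0.0, 3.0, 9.0, 24.0, 35.0, 24.0, 28.0, 17.0, 8.0, 5.0, 4.0, 0.0 m³/s; ΣQ_DR = 157.0 m³/s.
V = ΣQ_DR · Δt = 157.0 × 10800 s = 1.696 × 10^6 m³.
Over A = 37.7 km², depth = V / A = 45.0 mm.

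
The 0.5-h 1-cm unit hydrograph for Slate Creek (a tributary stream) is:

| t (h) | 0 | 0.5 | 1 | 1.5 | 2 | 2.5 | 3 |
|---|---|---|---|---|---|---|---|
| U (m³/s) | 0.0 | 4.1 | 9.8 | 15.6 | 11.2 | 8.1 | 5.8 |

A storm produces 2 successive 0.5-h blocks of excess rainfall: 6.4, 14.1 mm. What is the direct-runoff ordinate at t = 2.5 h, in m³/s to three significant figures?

By discrete convolution, Q_j = Σ (P_i / 10 mm) · U_{j−i}.
At t = 2.5 h (j=5): Q = (6.4/10)·8.1 + (14.1/10)·11.2 = 21.0 m³/s.

Q ≈ 21.0 m³/s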